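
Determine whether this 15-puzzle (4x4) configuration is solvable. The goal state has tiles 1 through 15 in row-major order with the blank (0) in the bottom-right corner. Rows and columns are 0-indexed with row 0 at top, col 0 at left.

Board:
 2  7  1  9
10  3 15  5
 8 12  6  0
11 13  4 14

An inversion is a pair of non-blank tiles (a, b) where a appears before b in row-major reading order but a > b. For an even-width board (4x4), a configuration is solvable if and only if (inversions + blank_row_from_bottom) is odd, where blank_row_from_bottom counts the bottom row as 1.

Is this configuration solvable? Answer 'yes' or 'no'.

Inversions: 33
Blank is in row 2 (0-indexed from top), which is row 2 counting from the bottom (bottom = 1).
33 + 2 = 35, which is odd, so the puzzle is solvable.

Answer: yes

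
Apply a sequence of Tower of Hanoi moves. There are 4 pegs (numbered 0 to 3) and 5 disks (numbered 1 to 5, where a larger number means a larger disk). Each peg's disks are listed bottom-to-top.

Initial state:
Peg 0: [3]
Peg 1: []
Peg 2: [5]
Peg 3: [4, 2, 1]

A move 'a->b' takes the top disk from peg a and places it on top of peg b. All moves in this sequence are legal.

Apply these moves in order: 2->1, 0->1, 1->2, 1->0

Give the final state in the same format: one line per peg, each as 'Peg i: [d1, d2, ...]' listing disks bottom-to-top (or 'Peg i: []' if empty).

After move 1 (2->1):
Peg 0: [3]
Peg 1: [5]
Peg 2: []
Peg 3: [4, 2, 1]

After move 2 (0->1):
Peg 0: []
Peg 1: [5, 3]
Peg 2: []
Peg 3: [4, 2, 1]

After move 3 (1->2):
Peg 0: []
Peg 1: [5]
Peg 2: [3]
Peg 3: [4, 2, 1]

After move 4 (1->0):
Peg 0: [5]
Peg 1: []
Peg 2: [3]
Peg 3: [4, 2, 1]

Answer: Peg 0: [5]
Peg 1: []
Peg 2: [3]
Peg 3: [4, 2, 1]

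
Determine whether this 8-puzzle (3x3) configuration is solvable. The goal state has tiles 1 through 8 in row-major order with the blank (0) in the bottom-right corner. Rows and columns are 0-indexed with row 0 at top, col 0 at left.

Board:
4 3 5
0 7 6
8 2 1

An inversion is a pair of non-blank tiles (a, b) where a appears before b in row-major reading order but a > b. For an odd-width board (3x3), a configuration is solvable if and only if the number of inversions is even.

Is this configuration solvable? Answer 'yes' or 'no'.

Inversions (pairs i<j in row-major order where tile[i] > tile[j] > 0): 15
15 is odd, so the puzzle is not solvable.

Answer: no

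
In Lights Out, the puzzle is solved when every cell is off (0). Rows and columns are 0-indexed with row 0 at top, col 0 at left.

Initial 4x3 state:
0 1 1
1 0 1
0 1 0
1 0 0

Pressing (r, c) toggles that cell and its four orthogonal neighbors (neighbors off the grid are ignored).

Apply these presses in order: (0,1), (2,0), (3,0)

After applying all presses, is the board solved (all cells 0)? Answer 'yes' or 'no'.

After press 1 at (0,1):
1 0 0
1 1 1
0 1 0
1 0 0

After press 2 at (2,0):
1 0 0
0 1 1
1 0 0
0 0 0

After press 3 at (3,0):
1 0 0
0 1 1
0 0 0
1 1 0

Lights still on: 5

Answer: no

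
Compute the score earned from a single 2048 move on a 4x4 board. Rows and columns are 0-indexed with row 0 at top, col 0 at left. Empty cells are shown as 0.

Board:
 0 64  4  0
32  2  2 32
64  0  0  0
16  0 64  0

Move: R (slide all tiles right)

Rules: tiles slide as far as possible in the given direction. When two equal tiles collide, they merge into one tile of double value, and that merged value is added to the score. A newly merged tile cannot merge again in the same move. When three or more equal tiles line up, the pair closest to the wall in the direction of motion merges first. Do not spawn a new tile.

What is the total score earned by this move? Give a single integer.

Slide right:
row 0: [0, 64, 4, 0] -> [0, 0, 64, 4]  score +0 (running 0)
row 1: [32, 2, 2, 32] -> [0, 32, 4, 32]  score +4 (running 4)
row 2: [64, 0, 0, 0] -> [0, 0, 0, 64]  score +0 (running 4)
row 3: [16, 0, 64, 0] -> [0, 0, 16, 64]  score +0 (running 4)
Board after move:
 0  0 64  4
 0 32  4 32
 0  0  0 64
 0  0 16 64

Answer: 4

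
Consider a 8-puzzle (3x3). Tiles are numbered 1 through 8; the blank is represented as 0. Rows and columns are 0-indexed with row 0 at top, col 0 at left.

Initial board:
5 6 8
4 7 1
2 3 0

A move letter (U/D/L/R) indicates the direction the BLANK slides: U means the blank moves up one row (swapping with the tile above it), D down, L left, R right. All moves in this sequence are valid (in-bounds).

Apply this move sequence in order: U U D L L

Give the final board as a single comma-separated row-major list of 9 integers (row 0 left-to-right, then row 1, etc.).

Answer: 5, 6, 8, 0, 4, 7, 2, 3, 1

Derivation:
After move 1 (U):
5 6 8
4 7 0
2 3 1

After move 2 (U):
5 6 0
4 7 8
2 3 1

After move 3 (D):
5 6 8
4 7 0
2 3 1

After move 4 (L):
5 6 8
4 0 7
2 3 1

After move 5 (L):
5 6 8
0 4 7
2 3 1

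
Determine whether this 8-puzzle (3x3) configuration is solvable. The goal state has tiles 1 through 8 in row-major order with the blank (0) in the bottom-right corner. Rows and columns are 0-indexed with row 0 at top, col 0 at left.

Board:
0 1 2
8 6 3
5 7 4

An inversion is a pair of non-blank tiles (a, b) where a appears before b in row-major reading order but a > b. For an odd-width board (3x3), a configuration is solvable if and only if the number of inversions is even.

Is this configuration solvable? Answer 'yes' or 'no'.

Inversions (pairs i<j in row-major order where tile[i] > tile[j] > 0): 10
10 is even, so the puzzle is solvable.

Answer: yes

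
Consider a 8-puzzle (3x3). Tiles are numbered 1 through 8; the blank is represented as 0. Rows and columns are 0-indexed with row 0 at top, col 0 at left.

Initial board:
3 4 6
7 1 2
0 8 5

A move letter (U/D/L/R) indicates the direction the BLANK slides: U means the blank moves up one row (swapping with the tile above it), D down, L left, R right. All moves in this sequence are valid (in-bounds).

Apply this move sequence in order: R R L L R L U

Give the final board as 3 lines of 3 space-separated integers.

After move 1 (R):
3 4 6
7 1 2
8 0 5

After move 2 (R):
3 4 6
7 1 2
8 5 0

After move 3 (L):
3 4 6
7 1 2
8 0 5

After move 4 (L):
3 4 6
7 1 2
0 8 5

After move 5 (R):
3 4 6
7 1 2
8 0 5

After move 6 (L):
3 4 6
7 1 2
0 8 5

After move 7 (U):
3 4 6
0 1 2
7 8 5

Answer: 3 4 6
0 1 2
7 8 5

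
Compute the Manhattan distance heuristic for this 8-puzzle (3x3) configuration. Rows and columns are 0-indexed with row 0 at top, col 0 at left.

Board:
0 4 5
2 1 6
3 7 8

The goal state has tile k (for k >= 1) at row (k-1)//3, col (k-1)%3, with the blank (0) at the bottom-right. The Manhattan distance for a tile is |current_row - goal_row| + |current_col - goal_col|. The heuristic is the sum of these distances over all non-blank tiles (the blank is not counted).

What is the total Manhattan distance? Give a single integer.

Answer: 14

Derivation:
Tile 4: (0,1)->(1,0) = 2
Tile 5: (0,2)->(1,1) = 2
Tile 2: (1,0)->(0,1) = 2
Tile 1: (1,1)->(0,0) = 2
Tile 6: (1,2)->(1,2) = 0
Tile 3: (2,0)->(0,2) = 4
Tile 7: (2,1)->(2,0) = 1
Tile 8: (2,2)->(2,1) = 1
Sum: 2 + 2 + 2 + 2 + 0 + 4 + 1 + 1 = 14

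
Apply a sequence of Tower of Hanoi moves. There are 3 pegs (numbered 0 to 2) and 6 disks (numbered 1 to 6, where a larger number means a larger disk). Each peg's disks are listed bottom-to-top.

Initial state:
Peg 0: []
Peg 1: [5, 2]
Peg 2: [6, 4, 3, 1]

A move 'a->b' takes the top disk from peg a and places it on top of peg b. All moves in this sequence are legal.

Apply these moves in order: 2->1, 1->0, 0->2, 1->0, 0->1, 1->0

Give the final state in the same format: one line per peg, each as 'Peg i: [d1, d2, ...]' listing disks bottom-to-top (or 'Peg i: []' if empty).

Answer: Peg 0: [2]
Peg 1: [5]
Peg 2: [6, 4, 3, 1]

Derivation:
After move 1 (2->1):
Peg 0: []
Peg 1: [5, 2, 1]
Peg 2: [6, 4, 3]

After move 2 (1->0):
Peg 0: [1]
Peg 1: [5, 2]
Peg 2: [6, 4, 3]

After move 3 (0->2):
Peg 0: []
Peg 1: [5, 2]
Peg 2: [6, 4, 3, 1]

After move 4 (1->0):
Peg 0: [2]
Peg 1: [5]
Peg 2: [6, 4, 3, 1]

After move 5 (0->1):
Peg 0: []
Peg 1: [5, 2]
Peg 2: [6, 4, 3, 1]

After move 6 (1->0):
Peg 0: [2]
Peg 1: [5]
Peg 2: [6, 4, 3, 1]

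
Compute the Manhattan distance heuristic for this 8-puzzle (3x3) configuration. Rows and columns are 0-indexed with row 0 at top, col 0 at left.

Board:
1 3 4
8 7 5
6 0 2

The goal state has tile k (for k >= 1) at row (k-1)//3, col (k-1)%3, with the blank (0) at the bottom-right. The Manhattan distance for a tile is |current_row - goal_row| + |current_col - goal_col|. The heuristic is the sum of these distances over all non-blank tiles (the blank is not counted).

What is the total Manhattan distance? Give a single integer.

Tile 1: at (0,0), goal (0,0), distance |0-0|+|0-0| = 0
Tile 3: at (0,1), goal (0,2), distance |0-0|+|1-2| = 1
Tile 4: at (0,2), goal (1,0), distance |0-1|+|2-0| = 3
Tile 8: at (1,0), goal (2,1), distance |1-2|+|0-1| = 2
Tile 7: at (1,1), goal (2,0), distance |1-2|+|1-0| = 2
Tile 5: at (1,2), goal (1,1), distance |1-1|+|2-1| = 1
Tile 6: at (2,0), goal (1,2), distance |2-1|+|0-2| = 3
Tile 2: at (2,2), goal (0,1), distance |2-0|+|2-1| = 3
Sum: 0 + 1 + 3 + 2 + 2 + 1 + 3 + 3 = 15

Answer: 15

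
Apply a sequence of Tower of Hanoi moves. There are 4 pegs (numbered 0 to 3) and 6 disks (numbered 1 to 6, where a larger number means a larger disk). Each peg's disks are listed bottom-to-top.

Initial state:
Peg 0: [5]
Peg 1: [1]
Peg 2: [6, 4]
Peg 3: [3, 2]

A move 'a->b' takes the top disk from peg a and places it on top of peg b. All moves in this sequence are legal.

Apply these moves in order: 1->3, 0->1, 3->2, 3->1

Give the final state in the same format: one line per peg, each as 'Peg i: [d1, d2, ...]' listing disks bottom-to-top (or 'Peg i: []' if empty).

Answer: Peg 0: []
Peg 1: [5, 2]
Peg 2: [6, 4, 1]
Peg 3: [3]

Derivation:
After move 1 (1->3):
Peg 0: [5]
Peg 1: []
Peg 2: [6, 4]
Peg 3: [3, 2, 1]

After move 2 (0->1):
Peg 0: []
Peg 1: [5]
Peg 2: [6, 4]
Peg 3: [3, 2, 1]

After move 3 (3->2):
Peg 0: []
Peg 1: [5]
Peg 2: [6, 4, 1]
Peg 3: [3, 2]

After move 4 (3->1):
Peg 0: []
Peg 1: [5, 2]
Peg 2: [6, 4, 1]
Peg 3: [3]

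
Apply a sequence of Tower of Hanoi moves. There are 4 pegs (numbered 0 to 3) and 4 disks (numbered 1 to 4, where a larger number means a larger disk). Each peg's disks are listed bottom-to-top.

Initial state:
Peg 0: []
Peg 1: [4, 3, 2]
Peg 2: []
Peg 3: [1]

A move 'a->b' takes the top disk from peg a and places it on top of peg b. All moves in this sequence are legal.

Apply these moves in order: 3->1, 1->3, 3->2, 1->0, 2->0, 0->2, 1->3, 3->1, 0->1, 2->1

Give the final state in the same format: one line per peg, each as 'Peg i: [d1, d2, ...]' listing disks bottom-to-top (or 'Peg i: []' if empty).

After move 1 (3->1):
Peg 0: []
Peg 1: [4, 3, 2, 1]
Peg 2: []
Peg 3: []

After move 2 (1->3):
Peg 0: []
Peg 1: [4, 3, 2]
Peg 2: []
Peg 3: [1]

After move 3 (3->2):
Peg 0: []
Peg 1: [4, 3, 2]
Peg 2: [1]
Peg 3: []

After move 4 (1->0):
Peg 0: [2]
Peg 1: [4, 3]
Peg 2: [1]
Peg 3: []

After move 5 (2->0):
Peg 0: [2, 1]
Peg 1: [4, 3]
Peg 2: []
Peg 3: []

After move 6 (0->2):
Peg 0: [2]
Peg 1: [4, 3]
Peg 2: [1]
Peg 3: []

After move 7 (1->3):
Peg 0: [2]
Peg 1: [4]
Peg 2: [1]
Peg 3: [3]

After move 8 (3->1):
Peg 0: [2]
Peg 1: [4, 3]
Peg 2: [1]
Peg 3: []

After move 9 (0->1):
Peg 0: []
Peg 1: [4, 3, 2]
Peg 2: [1]
Peg 3: []

After move 10 (2->1):
Peg 0: []
Peg 1: [4, 3, 2, 1]
Peg 2: []
Peg 3: []

Answer: Peg 0: []
Peg 1: [4, 3, 2, 1]
Peg 2: []
Peg 3: []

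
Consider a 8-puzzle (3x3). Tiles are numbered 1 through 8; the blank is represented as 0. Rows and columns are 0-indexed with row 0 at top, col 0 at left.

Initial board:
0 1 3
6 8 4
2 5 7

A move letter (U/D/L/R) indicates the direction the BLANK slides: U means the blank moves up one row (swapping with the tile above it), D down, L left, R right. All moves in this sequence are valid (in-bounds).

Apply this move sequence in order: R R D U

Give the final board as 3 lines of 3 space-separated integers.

Answer: 1 3 0
6 8 4
2 5 7

Derivation:
After move 1 (R):
1 0 3
6 8 4
2 5 7

After move 2 (R):
1 3 0
6 8 4
2 5 7

After move 3 (D):
1 3 4
6 8 0
2 5 7

After move 4 (U):
1 3 0
6 8 4
2 5 7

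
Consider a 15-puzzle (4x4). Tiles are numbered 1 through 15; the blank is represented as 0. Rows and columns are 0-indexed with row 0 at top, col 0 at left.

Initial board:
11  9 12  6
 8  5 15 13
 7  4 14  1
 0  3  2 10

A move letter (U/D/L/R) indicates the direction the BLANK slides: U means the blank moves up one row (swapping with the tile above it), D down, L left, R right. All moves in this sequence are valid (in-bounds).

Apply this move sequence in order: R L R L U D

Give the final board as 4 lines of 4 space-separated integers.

Answer: 11  9 12  6
 8  5 15 13
 7  4 14  1
 0  3  2 10

Derivation:
After move 1 (R):
11  9 12  6
 8  5 15 13
 7  4 14  1
 3  0  2 10

After move 2 (L):
11  9 12  6
 8  5 15 13
 7  4 14  1
 0  3  2 10

After move 3 (R):
11  9 12  6
 8  5 15 13
 7  4 14  1
 3  0  2 10

After move 4 (L):
11  9 12  6
 8  5 15 13
 7  4 14  1
 0  3  2 10

After move 5 (U):
11  9 12  6
 8  5 15 13
 0  4 14  1
 7  3  2 10

After move 6 (D):
11  9 12  6
 8  5 15 13
 7  4 14  1
 0  3  2 10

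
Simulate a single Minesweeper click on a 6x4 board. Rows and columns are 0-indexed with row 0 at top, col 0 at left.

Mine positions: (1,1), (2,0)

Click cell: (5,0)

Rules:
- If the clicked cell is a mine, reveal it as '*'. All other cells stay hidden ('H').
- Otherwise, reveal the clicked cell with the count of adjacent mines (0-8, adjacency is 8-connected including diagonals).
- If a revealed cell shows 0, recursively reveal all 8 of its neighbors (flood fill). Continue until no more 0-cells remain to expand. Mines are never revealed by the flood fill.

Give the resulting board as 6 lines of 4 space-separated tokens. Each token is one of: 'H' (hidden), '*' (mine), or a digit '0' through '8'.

H H 1 0
H H 1 0
H 2 1 0
1 1 0 0
0 0 0 0
0 0 0 0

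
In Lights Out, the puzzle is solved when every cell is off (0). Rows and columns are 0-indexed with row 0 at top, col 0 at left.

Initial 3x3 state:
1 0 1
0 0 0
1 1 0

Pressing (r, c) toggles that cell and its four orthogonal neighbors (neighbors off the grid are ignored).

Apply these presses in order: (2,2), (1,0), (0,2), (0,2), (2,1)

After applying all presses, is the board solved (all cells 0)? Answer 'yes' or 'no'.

Answer: no

Derivation:
After press 1 at (2,2):
1 0 1
0 0 1
1 0 1

After press 2 at (1,0):
0 0 1
1 1 1
0 0 1

After press 3 at (0,2):
0 1 0
1 1 0
0 0 1

After press 4 at (0,2):
0 0 1
1 1 1
0 0 1

After press 5 at (2,1):
0 0 1
1 0 1
1 1 0

Lights still on: 5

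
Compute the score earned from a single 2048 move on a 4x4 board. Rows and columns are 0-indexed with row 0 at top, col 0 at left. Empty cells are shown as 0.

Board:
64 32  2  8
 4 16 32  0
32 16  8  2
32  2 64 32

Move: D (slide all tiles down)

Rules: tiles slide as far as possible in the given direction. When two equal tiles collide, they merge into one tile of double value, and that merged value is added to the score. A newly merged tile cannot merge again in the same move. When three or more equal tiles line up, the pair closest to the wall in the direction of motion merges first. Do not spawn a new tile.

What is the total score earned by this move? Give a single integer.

Slide down:
col 0: [64, 4, 32, 32] -> [0, 64, 4, 64]  score +64 (running 64)
col 1: [32, 16, 16, 2] -> [0, 32, 32, 2]  score +32 (running 96)
col 2: [2, 32, 8, 64] -> [2, 32, 8, 64]  score +0 (running 96)
col 3: [8, 0, 2, 32] -> [0, 8, 2, 32]  score +0 (running 96)
Board after move:
 0  0  2  0
64 32 32  8
 4 32  8  2
64  2 64 32

Answer: 96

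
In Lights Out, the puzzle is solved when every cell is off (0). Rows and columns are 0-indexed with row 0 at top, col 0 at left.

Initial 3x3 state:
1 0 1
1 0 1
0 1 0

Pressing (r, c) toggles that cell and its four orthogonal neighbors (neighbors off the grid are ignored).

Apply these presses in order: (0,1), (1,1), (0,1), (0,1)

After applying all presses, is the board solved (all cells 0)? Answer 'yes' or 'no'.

Answer: yes

Derivation:
After press 1 at (0,1):
0 1 0
1 1 1
0 1 0

After press 2 at (1,1):
0 0 0
0 0 0
0 0 0

After press 3 at (0,1):
1 1 1
0 1 0
0 0 0

After press 4 at (0,1):
0 0 0
0 0 0
0 0 0

Lights still on: 0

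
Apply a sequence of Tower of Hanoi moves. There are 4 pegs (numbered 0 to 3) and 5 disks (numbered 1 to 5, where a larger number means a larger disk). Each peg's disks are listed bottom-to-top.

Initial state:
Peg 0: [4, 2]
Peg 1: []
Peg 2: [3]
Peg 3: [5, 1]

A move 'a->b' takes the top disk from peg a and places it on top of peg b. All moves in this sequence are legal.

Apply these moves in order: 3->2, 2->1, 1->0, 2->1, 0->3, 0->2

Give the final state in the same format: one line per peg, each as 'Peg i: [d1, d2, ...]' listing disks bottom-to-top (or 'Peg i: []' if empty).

Answer: Peg 0: [4]
Peg 1: [3]
Peg 2: [2]
Peg 3: [5, 1]

Derivation:
After move 1 (3->2):
Peg 0: [4, 2]
Peg 1: []
Peg 2: [3, 1]
Peg 3: [5]

After move 2 (2->1):
Peg 0: [4, 2]
Peg 1: [1]
Peg 2: [3]
Peg 3: [5]

After move 3 (1->0):
Peg 0: [4, 2, 1]
Peg 1: []
Peg 2: [3]
Peg 3: [5]

After move 4 (2->1):
Peg 0: [4, 2, 1]
Peg 1: [3]
Peg 2: []
Peg 3: [5]

After move 5 (0->3):
Peg 0: [4, 2]
Peg 1: [3]
Peg 2: []
Peg 3: [5, 1]

After move 6 (0->2):
Peg 0: [4]
Peg 1: [3]
Peg 2: [2]
Peg 3: [5, 1]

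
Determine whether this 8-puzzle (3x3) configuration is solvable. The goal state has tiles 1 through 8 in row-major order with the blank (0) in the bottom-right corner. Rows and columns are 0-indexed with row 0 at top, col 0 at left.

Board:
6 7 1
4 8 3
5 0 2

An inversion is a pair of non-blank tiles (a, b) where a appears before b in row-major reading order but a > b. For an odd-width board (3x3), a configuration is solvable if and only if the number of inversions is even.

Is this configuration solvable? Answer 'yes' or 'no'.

Inversions (pairs i<j in row-major order where tile[i] > tile[j] > 0): 17
17 is odd, so the puzzle is not solvable.

Answer: no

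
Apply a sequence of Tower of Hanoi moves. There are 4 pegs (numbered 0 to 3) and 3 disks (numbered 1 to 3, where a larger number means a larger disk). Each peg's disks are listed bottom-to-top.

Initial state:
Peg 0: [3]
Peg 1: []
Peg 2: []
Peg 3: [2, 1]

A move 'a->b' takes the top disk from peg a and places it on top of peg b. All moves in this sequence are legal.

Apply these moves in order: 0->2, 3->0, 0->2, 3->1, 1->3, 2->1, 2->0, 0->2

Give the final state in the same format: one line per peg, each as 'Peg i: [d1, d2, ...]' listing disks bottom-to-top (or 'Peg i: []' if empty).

After move 1 (0->2):
Peg 0: []
Peg 1: []
Peg 2: [3]
Peg 3: [2, 1]

After move 2 (3->0):
Peg 0: [1]
Peg 1: []
Peg 2: [3]
Peg 3: [2]

After move 3 (0->2):
Peg 0: []
Peg 1: []
Peg 2: [3, 1]
Peg 3: [2]

After move 4 (3->1):
Peg 0: []
Peg 1: [2]
Peg 2: [3, 1]
Peg 3: []

After move 5 (1->3):
Peg 0: []
Peg 1: []
Peg 2: [3, 1]
Peg 3: [2]

After move 6 (2->1):
Peg 0: []
Peg 1: [1]
Peg 2: [3]
Peg 3: [2]

After move 7 (2->0):
Peg 0: [3]
Peg 1: [1]
Peg 2: []
Peg 3: [2]

After move 8 (0->2):
Peg 0: []
Peg 1: [1]
Peg 2: [3]
Peg 3: [2]

Answer: Peg 0: []
Peg 1: [1]
Peg 2: [3]
Peg 3: [2]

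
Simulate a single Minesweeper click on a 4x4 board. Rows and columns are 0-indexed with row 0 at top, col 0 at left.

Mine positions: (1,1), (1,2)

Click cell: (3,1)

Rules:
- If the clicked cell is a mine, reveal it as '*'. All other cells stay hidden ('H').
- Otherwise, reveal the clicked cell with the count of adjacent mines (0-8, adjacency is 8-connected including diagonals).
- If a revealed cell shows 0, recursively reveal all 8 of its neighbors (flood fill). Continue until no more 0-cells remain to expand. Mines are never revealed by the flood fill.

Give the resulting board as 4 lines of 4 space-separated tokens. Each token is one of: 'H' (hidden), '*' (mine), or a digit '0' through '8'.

H H H H
H H H H
1 2 2 1
0 0 0 0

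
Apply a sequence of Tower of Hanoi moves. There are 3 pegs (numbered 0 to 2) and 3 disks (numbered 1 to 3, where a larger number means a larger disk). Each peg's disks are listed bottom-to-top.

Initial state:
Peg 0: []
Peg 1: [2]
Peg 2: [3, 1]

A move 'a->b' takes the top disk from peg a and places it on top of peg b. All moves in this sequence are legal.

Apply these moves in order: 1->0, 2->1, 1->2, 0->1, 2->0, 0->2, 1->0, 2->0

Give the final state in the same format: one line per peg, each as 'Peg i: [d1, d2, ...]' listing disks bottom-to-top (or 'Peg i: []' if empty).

After move 1 (1->0):
Peg 0: [2]
Peg 1: []
Peg 2: [3, 1]

After move 2 (2->1):
Peg 0: [2]
Peg 1: [1]
Peg 2: [3]

After move 3 (1->2):
Peg 0: [2]
Peg 1: []
Peg 2: [3, 1]

After move 4 (0->1):
Peg 0: []
Peg 1: [2]
Peg 2: [3, 1]

After move 5 (2->0):
Peg 0: [1]
Peg 1: [2]
Peg 2: [3]

After move 6 (0->2):
Peg 0: []
Peg 1: [2]
Peg 2: [3, 1]

After move 7 (1->0):
Peg 0: [2]
Peg 1: []
Peg 2: [3, 1]

After move 8 (2->0):
Peg 0: [2, 1]
Peg 1: []
Peg 2: [3]

Answer: Peg 0: [2, 1]
Peg 1: []
Peg 2: [3]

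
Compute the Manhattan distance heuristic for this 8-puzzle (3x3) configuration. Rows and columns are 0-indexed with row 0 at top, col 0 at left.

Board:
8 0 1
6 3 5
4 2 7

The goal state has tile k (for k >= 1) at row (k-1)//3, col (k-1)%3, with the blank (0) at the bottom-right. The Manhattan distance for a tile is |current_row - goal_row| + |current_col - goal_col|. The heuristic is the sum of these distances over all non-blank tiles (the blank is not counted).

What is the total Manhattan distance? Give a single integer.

Tile 8: (0,0)->(2,1) = 3
Tile 1: (0,2)->(0,0) = 2
Tile 6: (1,0)->(1,2) = 2
Tile 3: (1,1)->(0,2) = 2
Tile 5: (1,2)->(1,1) = 1
Tile 4: (2,0)->(1,0) = 1
Tile 2: (2,1)->(0,1) = 2
Tile 7: (2,2)->(2,0) = 2
Sum: 3 + 2 + 2 + 2 + 1 + 1 + 2 + 2 = 15

Answer: 15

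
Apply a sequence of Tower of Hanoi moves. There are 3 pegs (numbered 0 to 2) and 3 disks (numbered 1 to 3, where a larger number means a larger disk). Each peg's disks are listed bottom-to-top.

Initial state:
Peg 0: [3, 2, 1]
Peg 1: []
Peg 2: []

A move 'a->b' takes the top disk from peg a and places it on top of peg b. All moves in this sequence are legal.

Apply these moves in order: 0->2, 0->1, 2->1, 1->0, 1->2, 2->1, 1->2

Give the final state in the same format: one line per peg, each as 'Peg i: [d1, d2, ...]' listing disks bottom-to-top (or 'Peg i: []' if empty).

After move 1 (0->2):
Peg 0: [3, 2]
Peg 1: []
Peg 2: [1]

After move 2 (0->1):
Peg 0: [3]
Peg 1: [2]
Peg 2: [1]

After move 3 (2->1):
Peg 0: [3]
Peg 1: [2, 1]
Peg 2: []

After move 4 (1->0):
Peg 0: [3, 1]
Peg 1: [2]
Peg 2: []

After move 5 (1->2):
Peg 0: [3, 1]
Peg 1: []
Peg 2: [2]

After move 6 (2->1):
Peg 0: [3, 1]
Peg 1: [2]
Peg 2: []

After move 7 (1->2):
Peg 0: [3, 1]
Peg 1: []
Peg 2: [2]

Answer: Peg 0: [3, 1]
Peg 1: []
Peg 2: [2]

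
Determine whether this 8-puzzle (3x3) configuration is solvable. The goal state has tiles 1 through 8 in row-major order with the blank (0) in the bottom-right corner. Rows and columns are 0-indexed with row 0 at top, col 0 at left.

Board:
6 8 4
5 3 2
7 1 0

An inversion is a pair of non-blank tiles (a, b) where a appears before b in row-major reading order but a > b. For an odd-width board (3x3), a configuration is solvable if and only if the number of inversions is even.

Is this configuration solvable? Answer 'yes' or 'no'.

Answer: no

Derivation:
Inversions (pairs i<j in row-major order where tile[i] > tile[j] > 0): 21
21 is odd, so the puzzle is not solvable.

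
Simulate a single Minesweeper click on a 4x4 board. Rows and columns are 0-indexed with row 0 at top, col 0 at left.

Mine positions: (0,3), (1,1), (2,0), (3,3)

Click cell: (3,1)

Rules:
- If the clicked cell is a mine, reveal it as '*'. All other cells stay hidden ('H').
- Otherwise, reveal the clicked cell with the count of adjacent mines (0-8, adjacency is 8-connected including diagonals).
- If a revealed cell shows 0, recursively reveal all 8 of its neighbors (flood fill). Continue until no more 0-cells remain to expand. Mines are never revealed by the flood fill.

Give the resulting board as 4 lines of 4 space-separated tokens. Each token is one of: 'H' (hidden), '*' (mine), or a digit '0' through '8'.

H H H H
H H H H
H H H H
H 1 H H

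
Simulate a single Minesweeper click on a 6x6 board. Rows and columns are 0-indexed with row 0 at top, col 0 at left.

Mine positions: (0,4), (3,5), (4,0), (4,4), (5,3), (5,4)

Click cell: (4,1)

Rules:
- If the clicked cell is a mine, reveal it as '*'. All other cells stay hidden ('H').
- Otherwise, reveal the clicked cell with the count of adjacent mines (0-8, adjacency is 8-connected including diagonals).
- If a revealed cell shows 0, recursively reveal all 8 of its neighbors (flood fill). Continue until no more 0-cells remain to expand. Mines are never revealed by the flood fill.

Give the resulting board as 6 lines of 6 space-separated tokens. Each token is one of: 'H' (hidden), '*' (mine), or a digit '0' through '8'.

H H H H H H
H H H H H H
H H H H H H
H H H H H H
H 1 H H H H
H H H H H H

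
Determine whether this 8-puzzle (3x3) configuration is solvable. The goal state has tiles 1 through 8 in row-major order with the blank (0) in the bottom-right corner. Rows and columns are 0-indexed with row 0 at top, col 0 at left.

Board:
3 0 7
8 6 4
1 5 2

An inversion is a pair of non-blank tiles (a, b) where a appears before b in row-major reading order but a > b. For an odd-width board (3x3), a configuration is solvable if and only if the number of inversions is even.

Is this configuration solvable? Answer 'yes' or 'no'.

Answer: no

Derivation:
Inversions (pairs i<j in row-major order where tile[i] > tile[j] > 0): 19
19 is odd, so the puzzle is not solvable.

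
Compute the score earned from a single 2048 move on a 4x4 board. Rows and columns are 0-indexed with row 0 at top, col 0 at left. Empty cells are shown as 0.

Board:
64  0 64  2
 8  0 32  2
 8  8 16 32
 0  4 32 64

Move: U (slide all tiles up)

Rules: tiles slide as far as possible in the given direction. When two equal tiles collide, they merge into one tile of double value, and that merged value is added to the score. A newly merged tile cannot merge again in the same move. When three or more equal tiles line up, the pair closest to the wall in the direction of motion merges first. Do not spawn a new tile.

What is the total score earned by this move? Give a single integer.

Answer: 20

Derivation:
Slide up:
col 0: [64, 8, 8, 0] -> [64, 16, 0, 0]  score +16 (running 16)
col 1: [0, 0, 8, 4] -> [8, 4, 0, 0]  score +0 (running 16)
col 2: [64, 32, 16, 32] -> [64, 32, 16, 32]  score +0 (running 16)
col 3: [2, 2, 32, 64] -> [4, 32, 64, 0]  score +4 (running 20)
Board after move:
64  8 64  4
16  4 32 32
 0  0 16 64
 0  0 32  0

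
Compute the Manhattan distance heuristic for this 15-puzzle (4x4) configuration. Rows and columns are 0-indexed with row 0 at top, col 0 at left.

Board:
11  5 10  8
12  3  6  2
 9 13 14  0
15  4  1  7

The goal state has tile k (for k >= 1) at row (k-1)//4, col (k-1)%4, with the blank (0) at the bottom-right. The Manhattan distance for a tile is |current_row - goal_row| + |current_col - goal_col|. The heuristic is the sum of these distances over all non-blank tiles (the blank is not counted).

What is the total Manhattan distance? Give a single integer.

Answer: 39

Derivation:
Tile 11: (0,0)->(2,2) = 4
Tile 5: (0,1)->(1,0) = 2
Tile 10: (0,2)->(2,1) = 3
Tile 8: (0,3)->(1,3) = 1
Tile 12: (1,0)->(2,3) = 4
Tile 3: (1,1)->(0,2) = 2
Tile 6: (1,2)->(1,1) = 1
Tile 2: (1,3)->(0,1) = 3
Tile 9: (2,0)->(2,0) = 0
Tile 13: (2,1)->(3,0) = 2
Tile 14: (2,2)->(3,1) = 2
Tile 15: (3,0)->(3,2) = 2
Tile 4: (3,1)->(0,3) = 5
Tile 1: (3,2)->(0,0) = 5
Tile 7: (3,3)->(1,2) = 3
Sum: 4 + 2 + 3 + 1 + 4 + 2 + 1 + 3 + 0 + 2 + 2 + 2 + 5 + 5 + 3 = 39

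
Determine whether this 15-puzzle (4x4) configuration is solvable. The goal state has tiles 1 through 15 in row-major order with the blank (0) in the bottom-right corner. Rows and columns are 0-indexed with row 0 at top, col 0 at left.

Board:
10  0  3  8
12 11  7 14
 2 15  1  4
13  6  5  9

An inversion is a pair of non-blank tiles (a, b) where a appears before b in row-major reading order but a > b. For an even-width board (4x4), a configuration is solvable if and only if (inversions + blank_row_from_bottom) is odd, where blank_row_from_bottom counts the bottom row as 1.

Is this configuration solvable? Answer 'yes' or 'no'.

Inversions: 55
Blank is in row 0 (0-indexed from top), which is row 4 counting from the bottom (bottom = 1).
55 + 4 = 59, which is odd, so the puzzle is solvable.

Answer: yes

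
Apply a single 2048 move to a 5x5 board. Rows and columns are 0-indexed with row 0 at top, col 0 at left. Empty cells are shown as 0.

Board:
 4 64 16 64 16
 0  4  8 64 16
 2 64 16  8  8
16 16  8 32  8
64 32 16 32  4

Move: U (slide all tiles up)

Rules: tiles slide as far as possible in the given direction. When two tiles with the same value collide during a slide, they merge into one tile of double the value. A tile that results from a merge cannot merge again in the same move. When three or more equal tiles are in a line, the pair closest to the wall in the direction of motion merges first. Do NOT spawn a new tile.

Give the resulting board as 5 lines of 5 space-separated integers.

Answer:   4  64  16 128  32
  2   4   8   8  16
 16  64  16  64   4
 64  16   8   0   0
  0  32  16   0   0

Derivation:
Slide up:
col 0: [4, 0, 2, 16, 64] -> [4, 2, 16, 64, 0]
col 1: [64, 4, 64, 16, 32] -> [64, 4, 64, 16, 32]
col 2: [16, 8, 16, 8, 16] -> [16, 8, 16, 8, 16]
col 3: [64, 64, 8, 32, 32] -> [128, 8, 64, 0, 0]
col 4: [16, 16, 8, 8, 4] -> [32, 16, 4, 0, 0]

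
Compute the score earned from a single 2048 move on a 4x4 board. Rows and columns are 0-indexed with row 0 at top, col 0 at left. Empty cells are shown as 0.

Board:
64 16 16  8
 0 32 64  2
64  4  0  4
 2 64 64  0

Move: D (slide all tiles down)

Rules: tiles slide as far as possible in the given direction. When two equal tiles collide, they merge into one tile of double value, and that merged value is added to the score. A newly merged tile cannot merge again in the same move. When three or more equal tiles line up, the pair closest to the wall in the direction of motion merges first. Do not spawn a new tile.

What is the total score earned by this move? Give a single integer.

Answer: 256

Derivation:
Slide down:
col 0: [64, 0, 64, 2] -> [0, 0, 128, 2]  score +128 (running 128)
col 1: [16, 32, 4, 64] -> [16, 32, 4, 64]  score +0 (running 128)
col 2: [16, 64, 0, 64] -> [0, 0, 16, 128]  score +128 (running 256)
col 3: [8, 2, 4, 0] -> [0, 8, 2, 4]  score +0 (running 256)
Board after move:
  0  16   0   0
  0  32   0   8
128   4  16   2
  2  64 128   4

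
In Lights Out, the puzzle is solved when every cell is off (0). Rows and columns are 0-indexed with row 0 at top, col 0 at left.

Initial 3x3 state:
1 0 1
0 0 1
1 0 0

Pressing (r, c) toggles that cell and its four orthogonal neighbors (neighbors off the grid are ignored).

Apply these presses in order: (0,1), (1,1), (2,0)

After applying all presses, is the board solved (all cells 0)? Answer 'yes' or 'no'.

Answer: yes

Derivation:
After press 1 at (0,1):
0 1 0
0 1 1
1 0 0

After press 2 at (1,1):
0 0 0
1 0 0
1 1 0

After press 3 at (2,0):
0 0 0
0 0 0
0 0 0

Lights still on: 0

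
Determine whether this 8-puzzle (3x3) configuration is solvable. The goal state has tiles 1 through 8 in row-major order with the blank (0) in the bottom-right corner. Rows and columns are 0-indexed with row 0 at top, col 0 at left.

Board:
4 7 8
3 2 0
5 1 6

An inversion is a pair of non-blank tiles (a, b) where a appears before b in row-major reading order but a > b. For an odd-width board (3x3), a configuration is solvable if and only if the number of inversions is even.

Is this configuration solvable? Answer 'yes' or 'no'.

Inversions (pairs i<j in row-major order where tile[i] > tile[j] > 0): 17
17 is odd, so the puzzle is not solvable.

Answer: no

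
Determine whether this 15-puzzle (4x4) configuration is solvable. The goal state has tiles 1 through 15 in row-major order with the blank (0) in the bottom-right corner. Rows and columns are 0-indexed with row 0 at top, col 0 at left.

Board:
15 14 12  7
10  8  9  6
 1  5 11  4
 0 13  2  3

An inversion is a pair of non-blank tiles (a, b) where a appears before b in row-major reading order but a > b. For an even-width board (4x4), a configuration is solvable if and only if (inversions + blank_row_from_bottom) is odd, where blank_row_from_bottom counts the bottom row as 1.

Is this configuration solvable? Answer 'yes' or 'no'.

Inversions: 79
Blank is in row 3 (0-indexed from top), which is row 1 counting from the bottom (bottom = 1).
79 + 1 = 80, which is even, so the puzzle is not solvable.

Answer: no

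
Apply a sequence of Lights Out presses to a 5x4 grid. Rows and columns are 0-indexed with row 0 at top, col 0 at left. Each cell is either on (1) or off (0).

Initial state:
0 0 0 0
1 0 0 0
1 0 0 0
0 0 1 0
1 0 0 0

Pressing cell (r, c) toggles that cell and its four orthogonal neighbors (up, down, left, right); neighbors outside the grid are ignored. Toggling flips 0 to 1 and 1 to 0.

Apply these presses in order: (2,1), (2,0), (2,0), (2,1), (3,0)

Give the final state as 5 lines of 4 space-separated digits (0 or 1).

Answer: 0 0 0 0
1 0 0 0
0 0 0 0
1 1 1 0
0 0 0 0

Derivation:
After press 1 at (2,1):
0 0 0 0
1 1 0 0
0 1 1 0
0 1 1 0
1 0 0 0

After press 2 at (2,0):
0 0 0 0
0 1 0 0
1 0 1 0
1 1 1 0
1 0 0 0

After press 3 at (2,0):
0 0 0 0
1 1 0 0
0 1 1 0
0 1 1 0
1 0 0 0

After press 4 at (2,1):
0 0 0 0
1 0 0 0
1 0 0 0
0 0 1 0
1 0 0 0

After press 5 at (3,0):
0 0 0 0
1 0 0 0
0 0 0 0
1 1 1 0
0 0 0 0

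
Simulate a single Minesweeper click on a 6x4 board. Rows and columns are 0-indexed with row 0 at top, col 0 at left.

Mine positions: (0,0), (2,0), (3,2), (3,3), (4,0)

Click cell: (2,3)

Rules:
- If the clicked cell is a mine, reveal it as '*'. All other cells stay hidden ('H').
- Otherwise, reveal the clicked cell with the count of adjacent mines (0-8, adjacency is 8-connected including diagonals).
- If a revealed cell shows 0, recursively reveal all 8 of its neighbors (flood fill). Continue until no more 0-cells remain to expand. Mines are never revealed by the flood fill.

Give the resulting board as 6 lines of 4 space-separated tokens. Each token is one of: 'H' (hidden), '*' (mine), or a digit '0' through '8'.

H H H H
H H H H
H H H 2
H H H H
H H H H
H H H H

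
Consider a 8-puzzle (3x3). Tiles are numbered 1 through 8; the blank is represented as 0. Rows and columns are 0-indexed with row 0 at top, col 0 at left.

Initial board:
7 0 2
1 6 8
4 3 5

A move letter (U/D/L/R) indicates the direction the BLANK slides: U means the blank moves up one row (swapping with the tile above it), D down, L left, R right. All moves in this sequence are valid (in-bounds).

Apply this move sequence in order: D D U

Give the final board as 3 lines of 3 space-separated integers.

After move 1 (D):
7 6 2
1 0 8
4 3 5

After move 2 (D):
7 6 2
1 3 8
4 0 5

After move 3 (U):
7 6 2
1 0 8
4 3 5

Answer: 7 6 2
1 0 8
4 3 5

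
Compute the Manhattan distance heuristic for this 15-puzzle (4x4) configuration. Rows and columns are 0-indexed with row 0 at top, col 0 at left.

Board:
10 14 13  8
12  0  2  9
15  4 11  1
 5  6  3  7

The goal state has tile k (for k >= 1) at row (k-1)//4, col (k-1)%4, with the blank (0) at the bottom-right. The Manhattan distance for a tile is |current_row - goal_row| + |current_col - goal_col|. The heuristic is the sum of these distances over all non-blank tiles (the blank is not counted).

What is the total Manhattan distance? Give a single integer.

Answer: 44

Derivation:
Tile 10: at (0,0), goal (2,1), distance |0-2|+|0-1| = 3
Tile 14: at (0,1), goal (3,1), distance |0-3|+|1-1| = 3
Tile 13: at (0,2), goal (3,0), distance |0-3|+|2-0| = 5
Tile 8: at (0,3), goal (1,3), distance |0-1|+|3-3| = 1
Tile 12: at (1,0), goal (2,3), distance |1-2|+|0-3| = 4
Tile 2: at (1,2), goal (0,1), distance |1-0|+|2-1| = 2
Tile 9: at (1,3), goal (2,0), distance |1-2|+|3-0| = 4
Tile 15: at (2,0), goal (3,2), distance |2-3|+|0-2| = 3
Tile 4: at (2,1), goal (0,3), distance |2-0|+|1-3| = 4
Tile 11: at (2,2), goal (2,2), distance |2-2|+|2-2| = 0
Tile 1: at (2,3), goal (0,0), distance |2-0|+|3-0| = 5
Tile 5: at (3,0), goal (1,0), distance |3-1|+|0-0| = 2
Tile 6: at (3,1), goal (1,1), distance |3-1|+|1-1| = 2
Tile 3: at (3,2), goal (0,2), distance |3-0|+|2-2| = 3
Tile 7: at (3,3), goal (1,2), distance |3-1|+|3-2| = 3
Sum: 3 + 3 + 5 + 1 + 4 + 2 + 4 + 3 + 4 + 0 + 5 + 2 + 2 + 3 + 3 = 44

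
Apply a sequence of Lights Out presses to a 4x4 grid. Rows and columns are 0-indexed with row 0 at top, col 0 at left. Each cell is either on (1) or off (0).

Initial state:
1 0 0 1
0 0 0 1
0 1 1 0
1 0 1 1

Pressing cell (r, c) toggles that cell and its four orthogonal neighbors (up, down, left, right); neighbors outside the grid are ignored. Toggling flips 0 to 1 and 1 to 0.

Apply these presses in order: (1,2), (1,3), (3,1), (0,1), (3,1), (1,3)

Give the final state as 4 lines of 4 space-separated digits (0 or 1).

Answer: 0 1 0 1
0 0 1 0
0 1 0 0
1 0 1 1

Derivation:
After press 1 at (1,2):
1 0 1 1
0 1 1 0
0 1 0 0
1 0 1 1

After press 2 at (1,3):
1 0 1 0
0 1 0 1
0 1 0 1
1 0 1 1

After press 3 at (3,1):
1 0 1 0
0 1 0 1
0 0 0 1
0 1 0 1

After press 4 at (0,1):
0 1 0 0
0 0 0 1
0 0 0 1
0 1 0 1

After press 5 at (3,1):
0 1 0 0
0 0 0 1
0 1 0 1
1 0 1 1

After press 6 at (1,3):
0 1 0 1
0 0 1 0
0 1 0 0
1 0 1 1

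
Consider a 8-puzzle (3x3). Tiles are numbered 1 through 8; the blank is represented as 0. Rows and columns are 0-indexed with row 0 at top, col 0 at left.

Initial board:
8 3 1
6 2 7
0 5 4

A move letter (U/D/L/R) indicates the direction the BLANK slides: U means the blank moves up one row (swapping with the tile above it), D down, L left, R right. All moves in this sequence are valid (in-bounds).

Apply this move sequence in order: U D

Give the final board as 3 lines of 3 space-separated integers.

After move 1 (U):
8 3 1
0 2 7
6 5 4

After move 2 (D):
8 3 1
6 2 7
0 5 4

Answer: 8 3 1
6 2 7
0 5 4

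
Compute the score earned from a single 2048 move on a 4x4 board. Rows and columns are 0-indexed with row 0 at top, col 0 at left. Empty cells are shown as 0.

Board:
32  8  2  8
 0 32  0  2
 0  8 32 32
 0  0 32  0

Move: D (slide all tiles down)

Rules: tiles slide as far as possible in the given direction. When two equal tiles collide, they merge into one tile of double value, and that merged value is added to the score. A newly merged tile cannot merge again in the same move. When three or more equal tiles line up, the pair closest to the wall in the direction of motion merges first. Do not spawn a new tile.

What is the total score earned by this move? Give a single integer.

Answer: 64

Derivation:
Slide down:
col 0: [32, 0, 0, 0] -> [0, 0, 0, 32]  score +0 (running 0)
col 1: [8, 32, 8, 0] -> [0, 8, 32, 8]  score +0 (running 0)
col 2: [2, 0, 32, 32] -> [0, 0, 2, 64]  score +64 (running 64)
col 3: [8, 2, 32, 0] -> [0, 8, 2, 32]  score +0 (running 64)
Board after move:
 0  0  0  0
 0  8  0  8
 0 32  2  2
32  8 64 32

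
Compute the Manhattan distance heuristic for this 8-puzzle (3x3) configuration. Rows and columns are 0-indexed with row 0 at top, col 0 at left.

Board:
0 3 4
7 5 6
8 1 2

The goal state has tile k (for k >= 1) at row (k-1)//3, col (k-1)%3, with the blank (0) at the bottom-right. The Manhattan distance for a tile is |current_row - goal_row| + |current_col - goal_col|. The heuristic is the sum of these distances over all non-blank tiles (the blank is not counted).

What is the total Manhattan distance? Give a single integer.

Tile 3: at (0,1), goal (0,2), distance |0-0|+|1-2| = 1
Tile 4: at (0,2), goal (1,0), distance |0-1|+|2-0| = 3
Tile 7: at (1,0), goal (2,0), distance |1-2|+|0-0| = 1
Tile 5: at (1,1), goal (1,1), distance |1-1|+|1-1| = 0
Tile 6: at (1,2), goal (1,2), distance |1-1|+|2-2| = 0
Tile 8: at (2,0), goal (2,1), distance |2-2|+|0-1| = 1
Tile 1: at (2,1), goal (0,0), distance |2-0|+|1-0| = 3
Tile 2: at (2,2), goal (0,1), distance |2-0|+|2-1| = 3
Sum: 1 + 3 + 1 + 0 + 0 + 1 + 3 + 3 = 12

Answer: 12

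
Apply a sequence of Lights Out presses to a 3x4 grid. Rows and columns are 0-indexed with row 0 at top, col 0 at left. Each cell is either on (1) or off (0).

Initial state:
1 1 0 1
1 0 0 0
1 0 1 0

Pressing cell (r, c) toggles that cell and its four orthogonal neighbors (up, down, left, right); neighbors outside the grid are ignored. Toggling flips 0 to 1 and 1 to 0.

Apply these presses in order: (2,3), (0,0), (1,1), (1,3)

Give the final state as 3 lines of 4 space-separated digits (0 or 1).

Answer: 0 1 0 0
1 1 0 0
1 1 0 0

Derivation:
After press 1 at (2,3):
1 1 0 1
1 0 0 1
1 0 0 1

After press 2 at (0,0):
0 0 0 1
0 0 0 1
1 0 0 1

After press 3 at (1,1):
0 1 0 1
1 1 1 1
1 1 0 1

After press 4 at (1,3):
0 1 0 0
1 1 0 0
1 1 0 0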